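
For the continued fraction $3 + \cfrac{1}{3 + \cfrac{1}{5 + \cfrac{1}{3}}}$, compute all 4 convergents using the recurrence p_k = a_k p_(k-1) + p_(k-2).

Using the convergent recurrence p_i = a_i*p_{i-1} + p_{i-2}, q_i = a_i*q_{i-1} + q_{i-2} with p_{-2}=0, p_{-1}=1, q_{-2}=1, q_{-1}=0:
  i=0: a_0=3, p_0 = 3*1 + 0 = 3, q_0 = 3*0 + 1 = 1.
  i=1: a_1=3, p_1 = 3*3 + 1 = 10, q_1 = 3*1 + 0 = 3.
  i=2: a_2=5, p_2 = 5*10 + 3 = 53, q_2 = 5*3 + 1 = 16.
  i=3: a_3=3, p_3 = 3*53 + 10 = 169, q_3 = 3*16 + 3 = 51.

3/1, 10/3, 53/16, 169/51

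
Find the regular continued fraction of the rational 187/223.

[0; 1, 5, 5, 7]

Run the Euclidean algorithm on 187 and 223; the successive quotients are the partial quotients a_0, a_1, ... (each step inverts the fractional part left over by the previous one):
  187 = 0*223 + 187, so a_0 = 0.
  223 = 1*187 + 36, so a_1 = 1.
  187 = 5*36 + 7, so a_2 = 5.
  36 = 5*7 + 1, so a_3 = 5.
  7 = 7*1 + 0, so a_4 = 7.
The remainder reaches 0 after 5 divisions, so the expansion has 5 partial quotients, read off in order.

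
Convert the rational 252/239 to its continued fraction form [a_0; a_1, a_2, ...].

Run the Euclidean algorithm on 252 and 239; the successive quotients are the partial quotients a_0, a_1, ... (each step inverts the fractional part left over by the previous one):
  252 = 1*239 + 13, so a_0 = 1.
  239 = 18*13 + 5, so a_1 = 18.
  13 = 2*5 + 3, so a_2 = 2.
  5 = 1*3 + 2, so a_3 = 1.
  3 = 1*2 + 1, so a_4 = 1.
  2 = 2*1 + 0, so a_5 = 2.
The remainder reaches 0 after 6 divisions, so the expansion has 6 partial quotients, read off in order.

[1; 18, 2, 1, 1, 2]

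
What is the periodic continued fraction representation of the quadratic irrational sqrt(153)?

[12; (2, 1, 2, 2, 2, 1, 2, 24)]

Write x_i = (sqrt(153) + m_i)/d_i with (m_0, d_0) = (0, 1). a_0 = floor(sqrt(153)) = 12, since 12^2 = 144 <= 153 < 169 = 13^2.
Iterate m_{i+1} = d_i*a_i - m_i, d_{i+1} = (153 - m_{i+1}^2)/d_i, a_{i+1} = floor((a_0 + m_{i+1})/d_{i+1}):
  m_1 = 1*12 - 0 = 12, d_1 = (153 - 12^2)/1 = 9/1 = 9, a_1 = floor((12 + 12)/9) = 2.
  m_2 = 9*2 - 12 = 6, d_2 = (153 - 6^2)/9 = 117/9 = 13, a_2 = floor((12 + 6)/13) = 1.
  m_3 = 13*1 - 6 = 7, d_3 = (153 - 7^2)/13 = 104/13 = 8, a_3 = floor((12 + 7)/8) = 2.
  m_4 = 8*2 - 7 = 9, d_4 = (153 - 9^2)/8 = 72/8 = 9, a_4 = floor((12 + 9)/9) = 2.
  m_5 = 9*2 - 9 = 9, d_5 = (153 - 9^2)/9 = 72/9 = 8, a_5 = floor((12 + 9)/8) = 2.
  m_6 = 8*2 - 9 = 7, d_6 = (153 - 7^2)/8 = 104/8 = 13, a_6 = floor((12 + 7)/13) = 1.
  m_7 = 13*1 - 7 = 6, d_7 = (153 - 6^2)/13 = 117/13 = 9, a_7 = floor((12 + 6)/9) = 2.
  m_8 = 9*2 - 6 = 12, d_8 = (153 - 12^2)/9 = 9/9 = 1, a_8 = floor((12 + 12)/1) = 24.
  m_9 = 1*24 - 12 = 12, d_9 = (153 - 12^2)/1 = 9/1 = 9: (m_9, d_9) = (m_1, d_1) = (12, 9), so from here the quotients repeat a_1, ..., a_8; the period length is 8.
Hence the expansion of sqrt(153) is a_0 = 12 followed by the repeating block 2, 1, 2, 2, 2, 1, 2, 24 (period 8).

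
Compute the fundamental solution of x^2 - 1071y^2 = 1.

First expand sqrt(1071) as a continued fraction. With x_i = (sqrt(1071) + m_i)/d_i and (m_0, d_0) = (0, 1): a_0 = floor(sqrt(1071)) = 32, since 32^2 = 1024 <= 1071 < 1089 = 33^2.
Iterate m_{i+1} = d_i*a_i - m_i, d_{i+1} = (1071 - m_{i+1}^2)/d_i, a_{i+1} = floor((a_0 + m_{i+1})/d_{i+1}):
  m_1 = 1*32 - 0 = 32, d_1 = (1071 - 32^2)/1 = 47/1 = 47, a_1 = floor((32 + 32)/47) = 1.
  m_2 = 47*1 - 32 = 15, d_2 = (1071 - 15^2)/47 = 846/47 = 18, a_2 = floor((32 + 15)/18) = 2.
  m_3 = 18*2 - 15 = 21, d_3 = (1071 - 21^2)/18 = 630/18 = 35, a_3 = floor((32 + 21)/35) = 1.
  m_4 = 35*1 - 21 = 14, d_4 = (1071 - 14^2)/35 = 875/35 = 25, a_4 = floor((32 + 14)/25) = 1.
  m_5 = 25*1 - 14 = 11, d_5 = (1071 - 11^2)/25 = 950/25 = 38, a_5 = floor((32 + 11)/38) = 1.
  m_6 = 38*1 - 11 = 27, d_6 = (1071 - 27^2)/38 = 342/38 = 9, a_6 = floor((32 + 27)/9) = 6.
  m_7 = 9*6 - 27 = 27, d_7 = (1071 - 27^2)/9 = 342/9 = 38, a_7 = floor((32 + 27)/38) = 1.
  m_8 = 38*1 - 27 = 11, d_8 = (1071 - 11^2)/38 = 950/38 = 25, a_8 = floor((32 + 11)/25) = 1.
  m_9 = 25*1 - 11 = 14, d_9 = (1071 - 14^2)/25 = 875/25 = 35, a_9 = floor((32 + 14)/35) = 1.
  m_10 = 35*1 - 14 = 21, d_10 = (1071 - 21^2)/35 = 630/35 = 18, a_10 = floor((32 + 21)/18) = 2.
  m_11 = 18*2 - 21 = 15, d_11 = (1071 - 15^2)/18 = 846/18 = 47, a_11 = floor((32 + 15)/47) = 1.
  m_12 = 47*1 - 15 = 32, d_12 = (1071 - 32^2)/47 = 47/47 = 1, a_12 = floor((32 + 32)/1) = 64.
  m_13 = 1*64 - 32 = 32, d_13 = (1071 - 32^2)/1 = 47/1 = 47: (m_13, d_13) = (m_1, d_1) = (32, 47), so from here the quotients repeat a_1, ..., a_12; the period length is 12.
So sqrt(1071) = [32; (1, 2, 1, 1, 1, 6, 1, 1, 1, 2, 1, 64)] with period length k = 12.
k is even, so the fundamental solution of x^2 - 1071y^2 = 1 is (p_{k-1}, q_{k-1}) = (p_11, q_11); compute convergents through index 11.
Convergents (p_i = a_i*p_{i-1} + p_{i-2}, q_i = a_i*q_{i-1} + q_{i-2} with p_{-2}=0, p_{-1}=1, q_{-2}=1, q_{-1}=0):
  i=0: a_0=32, p_0 = 32*1 + 0 = 32, q_0 = 32*0 + 1 = 1.
  i=1: a_1=1, p_1 = 1*32 + 1 = 33, q_1 = 1*1 + 0 = 1.
  i=2: a_2=2, p_2 = 2*33 + 32 = 98, q_2 = 2*1 + 1 = 3.
  i=3: a_3=1, p_3 = 1*98 + 33 = 131, q_3 = 1*3 + 1 = 4.
  i=4: a_4=1, p_4 = 1*131 + 98 = 229, q_4 = 1*4 + 3 = 7.
  i=5: a_5=1, p_5 = 1*229 + 131 = 360, q_5 = 1*7 + 4 = 11.
  i=6: a_6=6, p_6 = 6*360 + 229 = 2389, q_6 = 6*11 + 7 = 73.
  i=7: a_7=1, p_7 = 1*2389 + 360 = 2749, q_7 = 1*73 + 11 = 84.
  i=8: a_8=1, p_8 = 1*2749 + 2389 = 5138, q_8 = 1*84 + 73 = 157.
  i=9: a_9=1, p_9 = 1*5138 + 2749 = 7887, q_9 = 1*157 + 84 = 241.
  i=10: a_10=2, p_10 = 2*7887 + 5138 = 20912, q_10 = 2*241 + 157 = 639.
  i=11: a_11=1, p_11 = 1*20912 + 7887 = 28799, q_11 = 1*639 + 241 = 880.
Check: 28799^2 - 1071*880^2 = 829382401 - 829382400 = 1, so (x, y) = (28799, 880) solves the equation, and by the theorem it is the least positive solution.

(x, y) = (28799, 880)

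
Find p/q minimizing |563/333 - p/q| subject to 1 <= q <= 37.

49/29

Expand x = 563/333 as a continued fraction with the Euclidean algorithm:
  563 = 1*333 + 230, so a_0 = 1.
  333 = 1*230 + 103, so a_1 = 1.
  230 = 2*103 + 24, so a_2 = 2.
  103 = 4*24 + 7, so a_3 = 4.
  24 = 3*7 + 3, so a_4 = 3.
  7 = 2*3 + 1, so a_5 = 2.
  3 = 3*1 + 0, so a_6 = 3.
so x = [1; 1, 2, 4, 3, 2, 3].
Convergents (p_i = a_i*p_{i-1} + p_{i-2}, q_i = a_i*q_{i-1} + q_{i-2} with p_{-2}=0, p_{-1}=1, q_{-2}=1, q_{-1}=0), until the denominator exceeds 37:
  i=0: a_0=1, p_0 = 1*1 + 0 = 1, q_0 = 1*0 + 1 = 1.
  i=1: a_1=1, p_1 = 1*1 + 1 = 2, q_1 = 1*1 + 0 = 1.
  i=2: a_2=2, p_2 = 2*2 + 1 = 5, q_2 = 2*1 + 1 = 3.
  i=3: a_3=4, p_3 = 4*5 + 2 = 22, q_3 = 4*3 + 1 = 13.
  i=4: a_4=3, p_4 = 3*22 + 5 = 71, q_4 = 3*13 + 3 = 42.
q_4 = 42 > 37, so the last convergent with denominator <= 37 is p_3/q_3 = 22/13.
The closest fraction with denominator <= 37 is either p_3/q_3 or the intermediate fraction (k*p_3 + p_2)/(k*q_3 + q_2) with the largest k >= 1 whose denominator stays <= 37; these approach x as k grows, and every other convergent or intermediate fraction in range is farther away.
Largest k: floor((37 - q_2)/q_3) = floor((37 - 3)/13) = 2.
That gives (2*22 + 5)/(2*13 + 3) = 49/29.
Compare the errors: |x - 22/13| = |563*13 - 22*333|/(333*13) = 7/4329, and |x - 49/29| = |563*29 - 49*333|/(333*29) = 10/9657.
Cross-multiplying, 10*4329 = 43290 < 67599 = 7*9657, so 10/9657 is smaller: the intermediate fraction 49/29 is closer to x than 22/13.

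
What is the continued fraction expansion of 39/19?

Run the Euclidean algorithm on 39 and 19; the successive quotients are the partial quotients a_0, a_1, ... (each step inverts the fractional part left over by the previous one):
  39 = 2*19 + 1, so a_0 = 2.
  19 = 19*1 + 0, so a_1 = 19.
The remainder reaches 0 after 2 divisions, so the expansion has 2 partial quotients, read off in order.

[2; 19]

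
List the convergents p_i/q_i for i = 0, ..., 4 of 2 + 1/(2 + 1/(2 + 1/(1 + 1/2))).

2/1, 5/2, 12/5, 17/7, 46/19

Using the convergent recurrence p_i = a_i*p_{i-1} + p_{i-2}, q_i = a_i*q_{i-1} + q_{i-2} with p_{-2}=0, p_{-1}=1, q_{-2}=1, q_{-1}=0:
  i=0: a_0=2, p_0 = 2*1 + 0 = 2, q_0 = 2*0 + 1 = 1.
  i=1: a_1=2, p_1 = 2*2 + 1 = 5, q_1 = 2*1 + 0 = 2.
  i=2: a_2=2, p_2 = 2*5 + 2 = 12, q_2 = 2*2 + 1 = 5.
  i=3: a_3=1, p_3 = 1*12 + 5 = 17, q_3 = 1*5 + 2 = 7.
  i=4: a_4=2, p_4 = 2*17 + 12 = 46, q_4 = 2*7 + 5 = 19.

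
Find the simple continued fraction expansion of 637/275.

[2; 3, 6, 4, 1, 2]

Run the Euclidean algorithm on 637 and 275; the successive quotients are the partial quotients a_0, a_1, ... (each step inverts the fractional part left over by the previous one):
  637 = 2*275 + 87, so a_0 = 2.
  275 = 3*87 + 14, so a_1 = 3.
  87 = 6*14 + 3, so a_2 = 6.
  14 = 4*3 + 2, so a_3 = 4.
  3 = 1*2 + 1, so a_4 = 1.
  2 = 2*1 + 0, so a_5 = 2.
The remainder reaches 0 after 6 divisions, so the expansion has 6 partial quotients, read off in order.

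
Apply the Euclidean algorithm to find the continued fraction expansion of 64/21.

[3; 21]

Run the Euclidean algorithm on 64 and 21; the successive quotients are the partial quotients a_0, a_1, ... (each step inverts the fractional part left over by the previous one):
  64 = 3*21 + 1, so a_0 = 3.
  21 = 21*1 + 0, so a_1 = 21.
The remainder reaches 0 after 2 divisions, so the expansion has 2 partial quotients, read off in order.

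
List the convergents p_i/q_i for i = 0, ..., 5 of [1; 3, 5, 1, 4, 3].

Using the convergent recurrence p_i = a_i*p_{i-1} + p_{i-2}, q_i = a_i*q_{i-1} + q_{i-2} with p_{-2}=0, p_{-1}=1, q_{-2}=1, q_{-1}=0:
  i=0: a_0=1, p_0 = 1*1 + 0 = 1, q_0 = 1*0 + 1 = 1.
  i=1: a_1=3, p_1 = 3*1 + 1 = 4, q_1 = 3*1 + 0 = 3.
  i=2: a_2=5, p_2 = 5*4 + 1 = 21, q_2 = 5*3 + 1 = 16.
  i=3: a_3=1, p_3 = 1*21 + 4 = 25, q_3 = 1*16 + 3 = 19.
  i=4: a_4=4, p_4 = 4*25 + 21 = 121, q_4 = 4*19 + 16 = 92.
  i=5: a_5=3, p_5 = 3*121 + 25 = 388, q_5 = 3*92 + 19 = 295.

1/1, 4/3, 21/16, 25/19, 121/92, 388/295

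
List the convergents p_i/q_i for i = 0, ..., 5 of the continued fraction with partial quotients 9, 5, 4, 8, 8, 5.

9/1, 46/5, 193/21, 1590/173, 12913/1405, 66155/7198

Using the convergent recurrence p_i = a_i*p_{i-1} + p_{i-2}, q_i = a_i*q_{i-1} + q_{i-2} with p_{-2}=0, p_{-1}=1, q_{-2}=1, q_{-1}=0:
  i=0: a_0=9, p_0 = 9*1 + 0 = 9, q_0 = 9*0 + 1 = 1.
  i=1: a_1=5, p_1 = 5*9 + 1 = 46, q_1 = 5*1 + 0 = 5.
  i=2: a_2=4, p_2 = 4*46 + 9 = 193, q_2 = 4*5 + 1 = 21.
  i=3: a_3=8, p_3 = 8*193 + 46 = 1590, q_3 = 8*21 + 5 = 173.
  i=4: a_4=8, p_4 = 8*1590 + 193 = 12913, q_4 = 8*173 + 21 = 1405.
  i=5: a_5=5, p_5 = 5*12913 + 1590 = 66155, q_5 = 5*1405 + 173 = 7198.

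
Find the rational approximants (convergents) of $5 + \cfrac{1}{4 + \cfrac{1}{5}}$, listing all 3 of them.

Using the convergent recurrence p_i = a_i*p_{i-1} + p_{i-2}, q_i = a_i*q_{i-1} + q_{i-2} with p_{-2}=0, p_{-1}=1, q_{-2}=1, q_{-1}=0:
  i=0: a_0=5, p_0 = 5*1 + 0 = 5, q_0 = 5*0 + 1 = 1.
  i=1: a_1=4, p_1 = 4*5 + 1 = 21, q_1 = 4*1 + 0 = 4.
  i=2: a_2=5, p_2 = 5*21 + 5 = 110, q_2 = 5*4 + 1 = 21.

5/1, 21/4, 110/21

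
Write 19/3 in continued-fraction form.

Run the Euclidean algorithm on 19 and 3; the successive quotients are the partial quotients a_0, a_1, ... (each step inverts the fractional part left over by the previous one):
  19 = 6*3 + 1, so a_0 = 6.
  3 = 3*1 + 0, so a_1 = 3.
The remainder reaches 0 after 2 divisions, so the expansion has 2 partial quotients, read off in order.

[6; 3]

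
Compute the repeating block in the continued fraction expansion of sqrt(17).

[4; (8)]

Write x_i = (sqrt(17) + m_i)/d_i with (m_0, d_0) = (0, 1). a_0 = floor(sqrt(17)) = 4, since 4^2 = 16 <= 17 < 25 = 5^2.
Iterate m_{i+1} = d_i*a_i - m_i, d_{i+1} = (17 - m_{i+1}^2)/d_i, a_{i+1} = floor((a_0 + m_{i+1})/d_{i+1}):
  m_1 = 1*4 - 0 = 4, d_1 = (17 - 4^2)/1 = 1/1 = 1, a_1 = floor((4 + 4)/1) = 8.
  m_2 = 1*8 - 4 = 4, d_2 = (17 - 4^2)/1 = 1/1 = 1: (m_2, d_2) = (m_1, d_1) = (4, 1), so from here the quotient a_1 repeats; the period length is 1.
Hence the expansion of sqrt(17) is a_0 = 4 followed by the repeating block 8 (period 1).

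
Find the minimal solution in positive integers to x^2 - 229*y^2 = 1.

First expand sqrt(229) as a continued fraction. With x_i = (sqrt(229) + m_i)/d_i and (m_0, d_0) = (0, 1): a_0 = floor(sqrt(229)) = 15, since 15^2 = 225 <= 229 < 256 = 16^2.
Iterate m_{i+1} = d_i*a_i - m_i, d_{i+1} = (229 - m_{i+1}^2)/d_i, a_{i+1} = floor((a_0 + m_{i+1})/d_{i+1}):
  m_1 = 1*15 - 0 = 15, d_1 = (229 - 15^2)/1 = 4/1 = 4, a_1 = floor((15 + 15)/4) = 7.
  m_2 = 4*7 - 15 = 13, d_2 = (229 - 13^2)/4 = 60/4 = 15, a_2 = floor((15 + 13)/15) = 1.
  m_3 = 15*1 - 13 = 2, d_3 = (229 - 2^2)/15 = 225/15 = 15, a_3 = floor((15 + 2)/15) = 1.
  m_4 = 15*1 - 2 = 13, d_4 = (229 - 13^2)/15 = 60/15 = 4, a_4 = floor((15 + 13)/4) = 7.
  m_5 = 4*7 - 13 = 15, d_5 = (229 - 15^2)/4 = 4/4 = 1, a_5 = floor((15 + 15)/1) = 30.
  m_6 = 1*30 - 15 = 15, d_6 = (229 - 15^2)/1 = 4/1 = 4: (m_6, d_6) = (m_1, d_1) = (15, 4), so from here the quotients repeat a_1, ..., a_5; the period length is 5.
So sqrt(229) = [15; (7, 1, 1, 7, 30)] with period length k = 5.
k is odd, so (p_{k-1}, q_{k-1}) only solves x^2 - 229y^2 = -1 and the fundamental solution of x^2 - 229y^2 = 1 is (p_{2k-1}, q_{2k-1}) = (p_9, q_9); compute convergents through index 9, running through the period twice.
Convergents (p_i = a_i*p_{i-1} + p_{i-2}, q_i = a_i*q_{i-1} + q_{i-2} with p_{-2}=0, p_{-1}=1, q_{-2}=1, q_{-1}=0):
  i=0: a_0=15, p_0 = 15*1 + 0 = 15, q_0 = 15*0 + 1 = 1.
  i=1: a_1=7, p_1 = 7*15 + 1 = 106, q_1 = 7*1 + 0 = 7.
  i=2: a_2=1, p_2 = 1*106 + 15 = 121, q_2 = 1*7 + 1 = 8.
  i=3: a_3=1, p_3 = 1*121 + 106 = 227, q_3 = 1*8 + 7 = 15.
  i=4: a_4=7, p_4 = 7*227 + 121 = 1710, q_4 = 7*15 + 8 = 113.
  i=5: a_5=30, p_5 = 30*1710 + 227 = 51527, q_5 = 30*113 + 15 = 3405.
  i=6: a_6=7, p_6 = 7*51527 + 1710 = 362399, q_6 = 7*3405 + 113 = 23948.
  i=7: a_7=1, p_7 = 1*362399 + 51527 = 413926, q_7 = 1*23948 + 3405 = 27353.
  i=8: a_8=1, p_8 = 1*413926 + 362399 = 776325, q_8 = 1*27353 + 23948 = 51301.
  i=9: a_9=7, p_9 = 7*776325 + 413926 = 5848201, q_9 = 7*51301 + 27353 = 386460.
Indeed p_4^2 - 229*q_4^2 = 2924100 - 2924101 = -1, not +1.
Check: 5848201^2 - 229*386460^2 = 34201454936401 - 34201454936400 = 1, so (x, y) = (5848201, 386460) solves the equation, and by the theorem it is the least positive solution.

(x, y) = (5848201, 386460)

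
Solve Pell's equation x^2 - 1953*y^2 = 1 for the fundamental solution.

(x, y) = (3844063, 86984)

First expand sqrt(1953) as a continued fraction. With x_i = (sqrt(1953) + m_i)/d_i and (m_0, d_0) = (0, 1): a_0 = floor(sqrt(1953)) = 44, since 44^2 = 1936 <= 1953 < 2025 = 45^2.
Iterate m_{i+1} = d_i*a_i - m_i, d_{i+1} = (1953 - m_{i+1}^2)/d_i, a_{i+1} = floor((a_0 + m_{i+1})/d_{i+1}):
  m_1 = 1*44 - 0 = 44, d_1 = (1953 - 44^2)/1 = 17/1 = 17, a_1 = floor((44 + 44)/17) = 5.
  m_2 = 17*5 - 44 = 41, d_2 = (1953 - 41^2)/17 = 272/17 = 16, a_2 = floor((44 + 41)/16) = 5.
  m_3 = 16*5 - 41 = 39, d_3 = (1953 - 39^2)/16 = 432/16 = 27, a_3 = floor((44 + 39)/27) = 3.
  m_4 = 27*3 - 39 = 42, d_4 = (1953 - 42^2)/27 = 189/27 = 7, a_4 = floor((44 + 42)/7) = 12.
  m_5 = 7*12 - 42 = 42, d_5 = (1953 - 42^2)/7 = 189/7 = 27, a_5 = floor((44 + 42)/27) = 3.
  m_6 = 27*3 - 42 = 39, d_6 = (1953 - 39^2)/27 = 432/27 = 16, a_6 = floor((44 + 39)/16) = 5.
  m_7 = 16*5 - 39 = 41, d_7 = (1953 - 41^2)/16 = 272/16 = 17, a_7 = floor((44 + 41)/17) = 5.
  m_8 = 17*5 - 41 = 44, d_8 = (1953 - 44^2)/17 = 17/17 = 1, a_8 = floor((44 + 44)/1) = 88.
  m_9 = 1*88 - 44 = 44, d_9 = (1953 - 44^2)/1 = 17/1 = 17: (m_9, d_9) = (m_1, d_1) = (44, 17), so from here the quotients repeat a_1, ..., a_8; the period length is 8.
So sqrt(1953) = [44; (5, 5, 3, 12, 3, 5, 5, 88)] with period length k = 8.
k is even, so the fundamental solution of x^2 - 1953y^2 = 1 is (p_{k-1}, q_{k-1}) = (p_7, q_7); compute convergents through index 7.
Convergents (p_i = a_i*p_{i-1} + p_{i-2}, q_i = a_i*q_{i-1} + q_{i-2} with p_{-2}=0, p_{-1}=1, q_{-2}=1, q_{-1}=0):
  i=0: a_0=44, p_0 = 44*1 + 0 = 44, q_0 = 44*0 + 1 = 1.
  i=1: a_1=5, p_1 = 5*44 + 1 = 221, q_1 = 5*1 + 0 = 5.
  i=2: a_2=5, p_2 = 5*221 + 44 = 1149, q_2 = 5*5 + 1 = 26.
  i=3: a_3=3, p_3 = 3*1149 + 221 = 3668, q_3 = 3*26 + 5 = 83.
  i=4: a_4=12, p_4 = 12*3668 + 1149 = 45165, q_4 = 12*83 + 26 = 1022.
  i=5: a_5=3, p_5 = 3*45165 + 3668 = 139163, q_5 = 3*1022 + 83 = 3149.
  i=6: a_6=5, p_6 = 5*139163 + 45165 = 740980, q_6 = 5*3149 + 1022 = 16767.
  i=7: a_7=5, p_7 = 5*740980 + 139163 = 3844063, q_7 = 5*16767 + 3149 = 86984.
Check: 3844063^2 - 1953*86984^2 = 14776820347969 - 14776820347968 = 1, so (x, y) = (3844063, 86984) solves the equation, and by the theorem it is the least positive solution.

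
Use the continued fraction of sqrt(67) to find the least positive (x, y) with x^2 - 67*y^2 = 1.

(x, y) = (48842, 5967)

First expand sqrt(67) as a continued fraction. With x_i = (sqrt(67) + m_i)/d_i and (m_0, d_0) = (0, 1): a_0 = floor(sqrt(67)) = 8, since 8^2 = 64 <= 67 < 81 = 9^2.
Iterate m_{i+1} = d_i*a_i - m_i, d_{i+1} = (67 - m_{i+1}^2)/d_i, a_{i+1} = floor((a_0 + m_{i+1})/d_{i+1}):
  m_1 = 1*8 - 0 = 8, d_1 = (67 - 8^2)/1 = 3/1 = 3, a_1 = floor((8 + 8)/3) = 5.
  m_2 = 3*5 - 8 = 7, d_2 = (67 - 7^2)/3 = 18/3 = 6, a_2 = floor((8 + 7)/6) = 2.
  m_3 = 6*2 - 7 = 5, d_3 = (67 - 5^2)/6 = 42/6 = 7, a_3 = floor((8 + 5)/7) = 1.
  m_4 = 7*1 - 5 = 2, d_4 = (67 - 2^2)/7 = 63/7 = 9, a_4 = floor((8 + 2)/9) = 1.
  m_5 = 9*1 - 2 = 7, d_5 = (67 - 7^2)/9 = 18/9 = 2, a_5 = floor((8 + 7)/2) = 7.
  m_6 = 2*7 - 7 = 7, d_6 = (67 - 7^2)/2 = 18/2 = 9, a_6 = floor((8 + 7)/9) = 1.
  m_7 = 9*1 - 7 = 2, d_7 = (67 - 2^2)/9 = 63/9 = 7, a_7 = floor((8 + 2)/7) = 1.
  m_8 = 7*1 - 2 = 5, d_8 = (67 - 5^2)/7 = 42/7 = 6, a_8 = floor((8 + 5)/6) = 2.
  m_9 = 6*2 - 5 = 7, d_9 = (67 - 7^2)/6 = 18/6 = 3, a_9 = floor((8 + 7)/3) = 5.
  m_10 = 3*5 - 7 = 8, d_10 = (67 - 8^2)/3 = 3/3 = 1, a_10 = floor((8 + 8)/1) = 16.
  m_11 = 1*16 - 8 = 8, d_11 = (67 - 8^2)/1 = 3/1 = 3: (m_11, d_11) = (m_1, d_1) = (8, 3), so from here the quotients repeat a_1, ..., a_10; the period length is 10.
So sqrt(67) = [8; (5, 2, 1, 1, 7, 1, 1, 2, 5, 16)] with period length k = 10.
k is even, so the fundamental solution of x^2 - 67y^2 = 1 is (p_{k-1}, q_{k-1}) = (p_9, q_9); compute convergents through index 9.
Convergents (p_i = a_i*p_{i-1} + p_{i-2}, q_i = a_i*q_{i-1} + q_{i-2} with p_{-2}=0, p_{-1}=1, q_{-2}=1, q_{-1}=0):
  i=0: a_0=8, p_0 = 8*1 + 0 = 8, q_0 = 8*0 + 1 = 1.
  i=1: a_1=5, p_1 = 5*8 + 1 = 41, q_1 = 5*1 + 0 = 5.
  i=2: a_2=2, p_2 = 2*41 + 8 = 90, q_2 = 2*5 + 1 = 11.
  i=3: a_3=1, p_3 = 1*90 + 41 = 131, q_3 = 1*11 + 5 = 16.
  i=4: a_4=1, p_4 = 1*131 + 90 = 221, q_4 = 1*16 + 11 = 27.
  i=5: a_5=7, p_5 = 7*221 + 131 = 1678, q_5 = 7*27 + 16 = 205.
  i=6: a_6=1, p_6 = 1*1678 + 221 = 1899, q_6 = 1*205 + 27 = 232.
  i=7: a_7=1, p_7 = 1*1899 + 1678 = 3577, q_7 = 1*232 + 205 = 437.
  i=8: a_8=2, p_8 = 2*3577 + 1899 = 9053, q_8 = 2*437 + 232 = 1106.
  i=9: a_9=5, p_9 = 5*9053 + 3577 = 48842, q_9 = 5*1106 + 437 = 5967.
Check: 48842^2 - 67*5967^2 = 2385540964 - 2385540963 = 1, so (x, y) = (48842, 5967) solves the equation, and by the theorem it is the least positive solution.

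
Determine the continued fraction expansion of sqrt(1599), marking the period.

[39; (1, 78)]

Write x_i = (sqrt(1599) + m_i)/d_i with (m_0, d_0) = (0, 1). a_0 = floor(sqrt(1599)) = 39, since 39^2 = 1521 <= 1599 < 1600 = 40^2.
Iterate m_{i+1} = d_i*a_i - m_i, d_{i+1} = (1599 - m_{i+1}^2)/d_i, a_{i+1} = floor((a_0 + m_{i+1})/d_{i+1}):
  m_1 = 1*39 - 0 = 39, d_1 = (1599 - 39^2)/1 = 78/1 = 78, a_1 = floor((39 + 39)/78) = 1.
  m_2 = 78*1 - 39 = 39, d_2 = (1599 - 39^2)/78 = 78/78 = 1, a_2 = floor((39 + 39)/1) = 78.
  m_3 = 1*78 - 39 = 39, d_3 = (1599 - 39^2)/1 = 78/1 = 78: (m_3, d_3) = (m_1, d_1) = (39, 78), so from here the quotients repeat a_1, a_2; the period length is 2.
Hence the expansion of sqrt(1599) is a_0 = 39 followed by the repeating block 1, 78 (period 2).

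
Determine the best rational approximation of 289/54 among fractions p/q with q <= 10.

Expand x = 289/54 as a continued fraction with the Euclidean algorithm:
  289 = 5*54 + 19, so a_0 = 5.
  54 = 2*19 + 16, so a_1 = 2.
  19 = 1*16 + 3, so a_2 = 1.
  16 = 5*3 + 1, so a_3 = 5.
  3 = 3*1 + 0, so a_4 = 3.
so x = [5; 2, 1, 5, 3].
Convergents (p_i = a_i*p_{i-1} + p_{i-2}, q_i = a_i*q_{i-1} + q_{i-2} with p_{-2}=0, p_{-1}=1, q_{-2}=1, q_{-1}=0), until the denominator exceeds 10:
  i=0: a_0=5, p_0 = 5*1 + 0 = 5, q_0 = 5*0 + 1 = 1.
  i=1: a_1=2, p_1 = 2*5 + 1 = 11, q_1 = 2*1 + 0 = 2.
  i=2: a_2=1, p_2 = 1*11 + 5 = 16, q_2 = 1*2 + 1 = 3.
  i=3: a_3=5, p_3 = 5*16 + 11 = 91, q_3 = 5*3 + 2 = 17.
q_3 = 17 > 10, so the last convergent with denominator <= 10 is p_2/q_2 = 16/3.
The closest fraction with denominator <= 10 is either p_2/q_2 or the intermediate fraction (k*p_2 + p_1)/(k*q_2 + q_1) with the largest k >= 1 whose denominator stays <= 10; these approach x as k grows, and every other convergent or intermediate fraction in range is farther away.
Largest k: floor((10 - q_1)/q_2) = floor((10 - 2)/3) = 2.
That gives (2*16 + 11)/(2*3 + 2) = 43/8.
Compare the errors: |x - 16/3| = |289*3 - 16*54|/(54*3) = 3/162, and |x - 43/8| = |289*8 - 43*54|/(54*8) = 10/432.
Cross-multiplying, 3*432 = 1296 < 1620 = 10*162, so 3/162 is smaller: the convergent 16/3 is closer to x than 43/8.

16/3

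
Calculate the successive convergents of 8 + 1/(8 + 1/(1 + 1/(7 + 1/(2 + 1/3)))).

8/1, 65/8, 73/9, 576/71, 1225/151, 4251/524

Using the convergent recurrence p_i = a_i*p_{i-1} + p_{i-2}, q_i = a_i*q_{i-1} + q_{i-2} with p_{-2}=0, p_{-1}=1, q_{-2}=1, q_{-1}=0:
  i=0: a_0=8, p_0 = 8*1 + 0 = 8, q_0 = 8*0 + 1 = 1.
  i=1: a_1=8, p_1 = 8*8 + 1 = 65, q_1 = 8*1 + 0 = 8.
  i=2: a_2=1, p_2 = 1*65 + 8 = 73, q_2 = 1*8 + 1 = 9.
  i=3: a_3=7, p_3 = 7*73 + 65 = 576, q_3 = 7*9 + 8 = 71.
  i=4: a_4=2, p_4 = 2*576 + 73 = 1225, q_4 = 2*71 + 9 = 151.
  i=5: a_5=3, p_5 = 3*1225 + 576 = 4251, q_5 = 3*151 + 71 = 524.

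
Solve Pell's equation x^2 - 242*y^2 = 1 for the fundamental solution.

First expand sqrt(242) as a continued fraction. With x_i = (sqrt(242) + m_i)/d_i and (m_0, d_0) = (0, 1): a_0 = floor(sqrt(242)) = 15, since 15^2 = 225 <= 242 < 256 = 16^2.
Iterate m_{i+1} = d_i*a_i - m_i, d_{i+1} = (242 - m_{i+1}^2)/d_i, a_{i+1} = floor((a_0 + m_{i+1})/d_{i+1}):
  m_1 = 1*15 - 0 = 15, d_1 = (242 - 15^2)/1 = 17/1 = 17, a_1 = floor((15 + 15)/17) = 1.
  m_2 = 17*1 - 15 = 2, d_2 = (242 - 2^2)/17 = 238/17 = 14, a_2 = floor((15 + 2)/14) = 1.
  m_3 = 14*1 - 2 = 12, d_3 = (242 - 12^2)/14 = 98/14 = 7, a_3 = floor((15 + 12)/7) = 3.
  m_4 = 7*3 - 12 = 9, d_4 = (242 - 9^2)/7 = 161/7 = 23, a_4 = floor((15 + 9)/23) = 1.
  m_5 = 23*1 - 9 = 14, d_5 = (242 - 14^2)/23 = 46/23 = 2, a_5 = floor((15 + 14)/2) = 14.
  m_6 = 2*14 - 14 = 14, d_6 = (242 - 14^2)/2 = 46/2 = 23, a_6 = floor((15 + 14)/23) = 1.
  m_7 = 23*1 - 14 = 9, d_7 = (242 - 9^2)/23 = 161/23 = 7, a_7 = floor((15 + 9)/7) = 3.
  m_8 = 7*3 - 9 = 12, d_8 = (242 - 12^2)/7 = 98/7 = 14, a_8 = floor((15 + 12)/14) = 1.
  m_9 = 14*1 - 12 = 2, d_9 = (242 - 2^2)/14 = 238/14 = 17, a_9 = floor((15 + 2)/17) = 1.
  m_10 = 17*1 - 2 = 15, d_10 = (242 - 15^2)/17 = 17/17 = 1, a_10 = floor((15 + 15)/1) = 30.
  m_11 = 1*30 - 15 = 15, d_11 = (242 - 15^2)/1 = 17/1 = 17: (m_11, d_11) = (m_1, d_1) = (15, 17), so from here the quotients repeat a_1, ..., a_10; the period length is 10.
So sqrt(242) = [15; (1, 1, 3, 1, 14, 1, 3, 1, 1, 30)] with period length k = 10.
k is even, so the fundamental solution of x^2 - 242y^2 = 1 is (p_{k-1}, q_{k-1}) = (p_9, q_9); compute convergents through index 9.
Convergents (p_i = a_i*p_{i-1} + p_{i-2}, q_i = a_i*q_{i-1} + q_{i-2} with p_{-2}=0, p_{-1}=1, q_{-2}=1, q_{-1}=0):
  i=0: a_0=15, p_0 = 15*1 + 0 = 15, q_0 = 15*0 + 1 = 1.
  i=1: a_1=1, p_1 = 1*15 + 1 = 16, q_1 = 1*1 + 0 = 1.
  i=2: a_2=1, p_2 = 1*16 + 15 = 31, q_2 = 1*1 + 1 = 2.
  i=3: a_3=3, p_3 = 3*31 + 16 = 109, q_3 = 3*2 + 1 = 7.
  i=4: a_4=1, p_4 = 1*109 + 31 = 140, q_4 = 1*7 + 2 = 9.
  i=5: a_5=14, p_5 = 14*140 + 109 = 2069, q_5 = 14*9 + 7 = 133.
  i=6: a_6=1, p_6 = 1*2069 + 140 = 2209, q_6 = 1*133 + 9 = 142.
  i=7: a_7=3, p_7 = 3*2209 + 2069 = 8696, q_7 = 3*142 + 133 = 559.
  i=8: a_8=1, p_8 = 1*8696 + 2209 = 10905, q_8 = 1*559 + 142 = 701.
  i=9: a_9=1, p_9 = 1*10905 + 8696 = 19601, q_9 = 1*701 + 559 = 1260.
Check: 19601^2 - 242*1260^2 = 384199201 - 384199200 = 1, so (x, y) = (19601, 1260) solves the equation, and by the theorem it is the least positive solution.

(x, y) = (19601, 1260)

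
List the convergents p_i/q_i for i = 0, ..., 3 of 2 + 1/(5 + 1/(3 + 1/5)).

Using the convergent recurrence p_i = a_i*p_{i-1} + p_{i-2}, q_i = a_i*q_{i-1} + q_{i-2} with p_{-2}=0, p_{-1}=1, q_{-2}=1, q_{-1}=0:
  i=0: a_0=2, p_0 = 2*1 + 0 = 2, q_0 = 2*0 + 1 = 1.
  i=1: a_1=5, p_1 = 5*2 + 1 = 11, q_1 = 5*1 + 0 = 5.
  i=2: a_2=3, p_2 = 3*11 + 2 = 35, q_2 = 3*5 + 1 = 16.
  i=3: a_3=5, p_3 = 5*35 + 11 = 186, q_3 = 5*16 + 5 = 85.

2/1, 11/5, 35/16, 186/85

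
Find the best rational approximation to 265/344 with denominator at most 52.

Expand x = 265/344 as a continued fraction with the Euclidean algorithm:
  265 = 0*344 + 265, so a_0 = 0.
  344 = 1*265 + 79, so a_1 = 1.
  265 = 3*79 + 28, so a_2 = 3.
  79 = 2*28 + 23, so a_3 = 2.
  28 = 1*23 + 5, so a_4 = 1.
  23 = 4*5 + 3, so a_5 = 4.
  5 = 1*3 + 2, so a_6 = 1.
  3 = 1*2 + 1, so a_7 = 1.
  2 = 2*1 + 0, so a_8 = 2.
so x = [0; 1, 3, 2, 1, 4, 1, 1, 2].
Convergents (p_i = a_i*p_{i-1} + p_{i-2}, q_i = a_i*q_{i-1} + q_{i-2} with p_{-2}=0, p_{-1}=1, q_{-2}=1, q_{-1}=0), until the denominator exceeds 52:
  i=0: a_0=0, p_0 = 0*1 + 0 = 0, q_0 = 0*0 + 1 = 1.
  i=1: a_1=1, p_1 = 1*0 + 1 = 1, q_1 = 1*1 + 0 = 1.
  i=2: a_2=3, p_2 = 3*1 + 0 = 3, q_2 = 3*1 + 1 = 4.
  i=3: a_3=2, p_3 = 2*3 + 1 = 7, q_3 = 2*4 + 1 = 9.
  i=4: a_4=1, p_4 = 1*7 + 3 = 10, q_4 = 1*9 + 4 = 13.
  i=5: a_5=4, p_5 = 4*10 + 7 = 47, q_5 = 4*13 + 9 = 61.
q_5 = 61 > 52, so the last convergent with denominator <= 52 is p_4/q_4 = 10/13.
The closest fraction with denominator <= 52 is either p_4/q_4 or the intermediate fraction (k*p_4 + p_3)/(k*q_4 + q_3) with the largest k >= 1 whose denominator stays <= 52; these approach x as k grows, and every other convergent or intermediate fraction in range is farther away.
Largest k: floor((52 - q_3)/q_4) = floor((52 - 9)/13) = 3.
That gives (3*10 + 7)/(3*13 + 9) = 37/48.
Compare the errors: |x - 10/13| = |265*13 - 10*344|/(344*13) = 5/4472, and |x - 37/48| = |265*48 - 37*344|/(344*48) = 8/16512.
Cross-multiplying, 8*4472 = 35776 < 82560 = 5*16512, so 8/16512 is smaller: the intermediate fraction 37/48 is closer to x than 10/13.

37/48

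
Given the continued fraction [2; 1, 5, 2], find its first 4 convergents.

Using the convergent recurrence p_i = a_i*p_{i-1} + p_{i-2}, q_i = a_i*q_{i-1} + q_{i-2} with p_{-2}=0, p_{-1}=1, q_{-2}=1, q_{-1}=0:
  i=0: a_0=2, p_0 = 2*1 + 0 = 2, q_0 = 2*0 + 1 = 1.
  i=1: a_1=1, p_1 = 1*2 + 1 = 3, q_1 = 1*1 + 0 = 1.
  i=2: a_2=5, p_2 = 5*3 + 2 = 17, q_2 = 5*1 + 1 = 6.
  i=3: a_3=2, p_3 = 2*17 + 3 = 37, q_3 = 2*6 + 1 = 13.

2/1, 3/1, 17/6, 37/13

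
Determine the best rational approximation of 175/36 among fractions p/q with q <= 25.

Expand x = 175/36 as a continued fraction with the Euclidean algorithm:
  175 = 4*36 + 31, so a_0 = 4.
  36 = 1*31 + 5, so a_1 = 1.
  31 = 6*5 + 1, so a_2 = 6.
  5 = 5*1 + 0, so a_3 = 5.
so x = [4; 1, 6, 5].
Convergents (p_i = a_i*p_{i-1} + p_{i-2}, q_i = a_i*q_{i-1} + q_{i-2} with p_{-2}=0, p_{-1}=1, q_{-2}=1, q_{-1}=0), until the denominator exceeds 25:
  i=0: a_0=4, p_0 = 4*1 + 0 = 4, q_0 = 4*0 + 1 = 1.
  i=1: a_1=1, p_1 = 1*4 + 1 = 5, q_1 = 1*1 + 0 = 1.
  i=2: a_2=6, p_2 = 6*5 + 4 = 34, q_2 = 6*1 + 1 = 7.
  i=3: a_3=5, p_3 = 5*34 + 5 = 175, q_3 = 5*7 + 1 = 36.
q_3 = 36 > 25, so the last convergent with denominator <= 25 is p_2/q_2 = 34/7.
The closest fraction with denominator <= 25 is either p_2/q_2 or the intermediate fraction (k*p_2 + p_1)/(k*q_2 + q_1) with the largest k >= 1 whose denominator stays <= 25; these approach x as k grows, and every other convergent or intermediate fraction in range is farther away.
Largest k: floor((25 - q_1)/q_2) = floor((25 - 1)/7) = 3.
That gives (3*34 + 5)/(3*7 + 1) = 107/22.
Compare the errors: |x - 34/7| = |175*7 - 34*36|/(36*7) = 1/252, and |x - 107/22| = |175*22 - 107*36|/(36*22) = 2/792.
Cross-multiplying, 2*252 = 504 < 792 = 1*792, so 2/792 is smaller: the intermediate fraction 107/22 is closer to x than 34/7.

107/22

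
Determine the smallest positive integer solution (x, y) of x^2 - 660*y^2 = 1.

First expand sqrt(660) as a continued fraction. With x_i = (sqrt(660) + m_i)/d_i and (m_0, d_0) = (0, 1): a_0 = floor(sqrt(660)) = 25, since 25^2 = 625 <= 660 < 676 = 26^2.
Iterate m_{i+1} = d_i*a_i - m_i, d_{i+1} = (660 - m_{i+1}^2)/d_i, a_{i+1} = floor((a_0 + m_{i+1})/d_{i+1}):
  m_1 = 1*25 - 0 = 25, d_1 = (660 - 25^2)/1 = 35/1 = 35, a_1 = floor((25 + 25)/35) = 1.
  m_2 = 35*1 - 25 = 10, d_2 = (660 - 10^2)/35 = 560/35 = 16, a_2 = floor((25 + 10)/16) = 2.
  m_3 = 16*2 - 10 = 22, d_3 = (660 - 22^2)/16 = 176/16 = 11, a_3 = floor((25 + 22)/11) = 4.
  m_4 = 11*4 - 22 = 22, d_4 = (660 - 22^2)/11 = 176/11 = 16, a_4 = floor((25 + 22)/16) = 2.
  m_5 = 16*2 - 22 = 10, d_5 = (660 - 10^2)/16 = 560/16 = 35, a_5 = floor((25 + 10)/35) = 1.
  m_6 = 35*1 - 10 = 25, d_6 = (660 - 25^2)/35 = 35/35 = 1, a_6 = floor((25 + 25)/1) = 50.
  m_7 = 1*50 - 25 = 25, d_7 = (660 - 25^2)/1 = 35/1 = 35: (m_7, d_7) = (m_1, d_1) = (25, 35), so from here the quotients repeat a_1, ..., a_6; the period length is 6.
So sqrt(660) = [25; (1, 2, 4, 2, 1, 50)] with period length k = 6.
k is even, so the fundamental solution of x^2 - 660y^2 = 1 is (p_{k-1}, q_{k-1}) = (p_5, q_5); compute convergents through index 5.
Convergents (p_i = a_i*p_{i-1} + p_{i-2}, q_i = a_i*q_{i-1} + q_{i-2} with p_{-2}=0, p_{-1}=1, q_{-2}=1, q_{-1}=0):
  i=0: a_0=25, p_0 = 25*1 + 0 = 25, q_0 = 25*0 + 1 = 1.
  i=1: a_1=1, p_1 = 1*25 + 1 = 26, q_1 = 1*1 + 0 = 1.
  i=2: a_2=2, p_2 = 2*26 + 25 = 77, q_2 = 2*1 + 1 = 3.
  i=3: a_3=4, p_3 = 4*77 + 26 = 334, q_3 = 4*3 + 1 = 13.
  i=4: a_4=2, p_4 = 2*334 + 77 = 745, q_4 = 2*13 + 3 = 29.
  i=5: a_5=1, p_5 = 1*745 + 334 = 1079, q_5 = 1*29 + 13 = 42.
Check: 1079^2 - 660*42^2 = 1164241 - 1164240 = 1, so (x, y) = (1079, 42) solves the equation, and by the theorem it is the least positive solution.

(x, y) = (1079, 42)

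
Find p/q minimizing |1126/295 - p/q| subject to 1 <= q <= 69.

Expand x = 1126/295 as a continued fraction with the Euclidean algorithm:
  1126 = 3*295 + 241, so a_0 = 3.
  295 = 1*241 + 54, so a_1 = 1.
  241 = 4*54 + 25, so a_2 = 4.
  54 = 2*25 + 4, so a_3 = 2.
  25 = 6*4 + 1, so a_4 = 6.
  4 = 4*1 + 0, so a_5 = 4.
so x = [3; 1, 4, 2, 6, 4].
Convergents (p_i = a_i*p_{i-1} + p_{i-2}, q_i = a_i*q_{i-1} + q_{i-2} with p_{-2}=0, p_{-1}=1, q_{-2}=1, q_{-1}=0), until the denominator exceeds 69:
  i=0: a_0=3, p_0 = 3*1 + 0 = 3, q_0 = 3*0 + 1 = 1.
  i=1: a_1=1, p_1 = 1*3 + 1 = 4, q_1 = 1*1 + 0 = 1.
  i=2: a_2=4, p_2 = 4*4 + 3 = 19, q_2 = 4*1 + 1 = 5.
  i=3: a_3=2, p_3 = 2*19 + 4 = 42, q_3 = 2*5 + 1 = 11.
  i=4: a_4=6, p_4 = 6*42 + 19 = 271, q_4 = 6*11 + 5 = 71.
q_4 = 71 > 69, so the last convergent with denominator <= 69 is p_3/q_3 = 42/11.
The closest fraction with denominator <= 69 is either p_3/q_3 or the intermediate fraction (k*p_3 + p_2)/(k*q_3 + q_2) with the largest k >= 1 whose denominator stays <= 69; these approach x as k grows, and every other convergent or intermediate fraction in range is farther away.
Largest k: floor((69 - q_2)/q_3) = floor((69 - 5)/11) = 5.
That gives (5*42 + 19)/(5*11 + 5) = 229/60.
Compare the errors: |x - 42/11| = |1126*11 - 42*295|/(295*11) = 4/3245, and |x - 229/60| = |1126*60 - 229*295|/(295*60) = 5/17700.
Cross-multiplying, 5*3245 = 16225 < 70800 = 4*17700, so 5/17700 is smaller: the intermediate fraction 229/60 is closer to x than 42/11.

229/60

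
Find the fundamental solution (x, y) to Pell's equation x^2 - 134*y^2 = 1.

First expand sqrt(134) as a continued fraction. With x_i = (sqrt(134) + m_i)/d_i and (m_0, d_0) = (0, 1): a_0 = floor(sqrt(134)) = 11, since 11^2 = 121 <= 134 < 144 = 12^2.
Iterate m_{i+1} = d_i*a_i - m_i, d_{i+1} = (134 - m_{i+1}^2)/d_i, a_{i+1} = floor((a_0 + m_{i+1})/d_{i+1}):
  m_1 = 1*11 - 0 = 11, d_1 = (134 - 11^2)/1 = 13/1 = 13, a_1 = floor((11 + 11)/13) = 1.
  m_2 = 13*1 - 11 = 2, d_2 = (134 - 2^2)/13 = 130/13 = 10, a_2 = floor((11 + 2)/10) = 1.
  m_3 = 10*1 - 2 = 8, d_3 = (134 - 8^2)/10 = 70/10 = 7, a_3 = floor((11 + 8)/7) = 2.
  m_4 = 7*2 - 8 = 6, d_4 = (134 - 6^2)/7 = 98/7 = 14, a_4 = floor((11 + 6)/14) = 1.
  m_5 = 14*1 - 6 = 8, d_5 = (134 - 8^2)/14 = 70/14 = 5, a_5 = floor((11 + 8)/5) = 3.
  m_6 = 5*3 - 8 = 7, d_6 = (134 - 7^2)/5 = 85/5 = 17, a_6 = floor((11 + 7)/17) = 1.
  m_7 = 17*1 - 7 = 10, d_7 = (134 - 10^2)/17 = 34/17 = 2, a_7 = floor((11 + 10)/2) = 10.
  m_8 = 2*10 - 10 = 10, d_8 = (134 - 10^2)/2 = 34/2 = 17, a_8 = floor((11 + 10)/17) = 1.
  m_9 = 17*1 - 10 = 7, d_9 = (134 - 7^2)/17 = 85/17 = 5, a_9 = floor((11 + 7)/5) = 3.
  m_10 = 5*3 - 7 = 8, d_10 = (134 - 8^2)/5 = 70/5 = 14, a_10 = floor((11 + 8)/14) = 1.
  m_11 = 14*1 - 8 = 6, d_11 = (134 - 6^2)/14 = 98/14 = 7, a_11 = floor((11 + 6)/7) = 2.
  m_12 = 7*2 - 6 = 8, d_12 = (134 - 8^2)/7 = 70/7 = 10, a_12 = floor((11 + 8)/10) = 1.
  m_13 = 10*1 - 8 = 2, d_13 = (134 - 2^2)/10 = 130/10 = 13, a_13 = floor((11 + 2)/13) = 1.
  m_14 = 13*1 - 2 = 11, d_14 = (134 - 11^2)/13 = 13/13 = 1, a_14 = floor((11 + 11)/1) = 22.
  m_15 = 1*22 - 11 = 11, d_15 = (134 - 11^2)/1 = 13/1 = 13: (m_15, d_15) = (m_1, d_1) = (11, 13), so from here the quotients repeat a_1, ..., a_14; the period length is 14.
So sqrt(134) = [11; (1, 1, 2, 1, 3, 1, 10, 1, 3, 1, 2, 1, 1, 22)] with period length k = 14.
k is even, so the fundamental solution of x^2 - 134y^2 = 1 is (p_{k-1}, q_{k-1}) = (p_13, q_13); compute convergents through index 13.
Convergents (p_i = a_i*p_{i-1} + p_{i-2}, q_i = a_i*q_{i-1} + q_{i-2} with p_{-2}=0, p_{-1}=1, q_{-2}=1, q_{-1}=0):
  i=0: a_0=11, p_0 = 11*1 + 0 = 11, q_0 = 11*0 + 1 = 1.
  i=1: a_1=1, p_1 = 1*11 + 1 = 12, q_1 = 1*1 + 0 = 1.
  i=2: a_2=1, p_2 = 1*12 + 11 = 23, q_2 = 1*1 + 1 = 2.
  i=3: a_3=2, p_3 = 2*23 + 12 = 58, q_3 = 2*2 + 1 = 5.
  i=4: a_4=1, p_4 = 1*58 + 23 = 81, q_4 = 1*5 + 2 = 7.
  i=5: a_5=3, p_5 = 3*81 + 58 = 301, q_5 = 3*7 + 5 = 26.
  i=6: a_6=1, p_6 = 1*301 + 81 = 382, q_6 = 1*26 + 7 = 33.
  i=7: a_7=10, p_7 = 10*382 + 301 = 4121, q_7 = 10*33 + 26 = 356.
  i=8: a_8=1, p_8 = 1*4121 + 382 = 4503, q_8 = 1*356 + 33 = 389.
  i=9: a_9=3, p_9 = 3*4503 + 4121 = 17630, q_9 = 3*389 + 356 = 1523.
  i=10: a_10=1, p_10 = 1*17630 + 4503 = 22133, q_10 = 1*1523 + 389 = 1912.
  i=11: a_11=2, p_11 = 2*22133 + 17630 = 61896, q_11 = 2*1912 + 1523 = 5347.
  i=12: a_12=1, p_12 = 1*61896 + 22133 = 84029, q_12 = 1*5347 + 1912 = 7259.
  i=13: a_13=1, p_13 = 1*84029 + 61896 = 145925, q_13 = 1*7259 + 5347 = 12606.
Check: 145925^2 - 134*12606^2 = 21294105625 - 21294105624 = 1, so (x, y) = (145925, 12606) solves the equation, and by the theorem it is the least positive solution.

(x, y) = (145925, 12606)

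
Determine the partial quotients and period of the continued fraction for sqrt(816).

[28; (1, 1, 3, 3, 3, 1, 1, 56)]

Write x_i = (sqrt(816) + m_i)/d_i with (m_0, d_0) = (0, 1). a_0 = floor(sqrt(816)) = 28, since 28^2 = 784 <= 816 < 841 = 29^2.
Iterate m_{i+1} = d_i*a_i - m_i, d_{i+1} = (816 - m_{i+1}^2)/d_i, a_{i+1} = floor((a_0 + m_{i+1})/d_{i+1}):
  m_1 = 1*28 - 0 = 28, d_1 = (816 - 28^2)/1 = 32/1 = 32, a_1 = floor((28 + 28)/32) = 1.
  m_2 = 32*1 - 28 = 4, d_2 = (816 - 4^2)/32 = 800/32 = 25, a_2 = floor((28 + 4)/25) = 1.
  m_3 = 25*1 - 4 = 21, d_3 = (816 - 21^2)/25 = 375/25 = 15, a_3 = floor((28 + 21)/15) = 3.
  m_4 = 15*3 - 21 = 24, d_4 = (816 - 24^2)/15 = 240/15 = 16, a_4 = floor((28 + 24)/16) = 3.
  m_5 = 16*3 - 24 = 24, d_5 = (816 - 24^2)/16 = 240/16 = 15, a_5 = floor((28 + 24)/15) = 3.
  m_6 = 15*3 - 24 = 21, d_6 = (816 - 21^2)/15 = 375/15 = 25, a_6 = floor((28 + 21)/25) = 1.
  m_7 = 25*1 - 21 = 4, d_7 = (816 - 4^2)/25 = 800/25 = 32, a_7 = floor((28 + 4)/32) = 1.
  m_8 = 32*1 - 4 = 28, d_8 = (816 - 28^2)/32 = 32/32 = 1, a_8 = floor((28 + 28)/1) = 56.
  m_9 = 1*56 - 28 = 28, d_9 = (816 - 28^2)/1 = 32/1 = 32: (m_9, d_9) = (m_1, d_1) = (28, 32), so from here the quotients repeat a_1, ..., a_8; the period length is 8.
Hence the expansion of sqrt(816) is a_0 = 28 followed by the repeating block 1, 1, 3, 3, 3, 1, 1, 56 (period 8).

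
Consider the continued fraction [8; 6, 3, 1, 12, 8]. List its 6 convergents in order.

8/1, 49/6, 155/19, 204/25, 2603/319, 21028/2577

Using the convergent recurrence p_i = a_i*p_{i-1} + p_{i-2}, q_i = a_i*q_{i-1} + q_{i-2} with p_{-2}=0, p_{-1}=1, q_{-2}=1, q_{-1}=0:
  i=0: a_0=8, p_0 = 8*1 + 0 = 8, q_0 = 8*0 + 1 = 1.
  i=1: a_1=6, p_1 = 6*8 + 1 = 49, q_1 = 6*1 + 0 = 6.
  i=2: a_2=3, p_2 = 3*49 + 8 = 155, q_2 = 3*6 + 1 = 19.
  i=3: a_3=1, p_3 = 1*155 + 49 = 204, q_3 = 1*19 + 6 = 25.
  i=4: a_4=12, p_4 = 12*204 + 155 = 2603, q_4 = 12*25 + 19 = 319.
  i=5: a_5=8, p_5 = 8*2603 + 204 = 21028, q_5 = 8*319 + 25 = 2577.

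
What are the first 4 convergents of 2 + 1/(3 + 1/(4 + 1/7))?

2/1, 7/3, 30/13, 217/94

Using the convergent recurrence p_i = a_i*p_{i-1} + p_{i-2}, q_i = a_i*q_{i-1} + q_{i-2} with p_{-2}=0, p_{-1}=1, q_{-2}=1, q_{-1}=0:
  i=0: a_0=2, p_0 = 2*1 + 0 = 2, q_0 = 2*0 + 1 = 1.
  i=1: a_1=3, p_1 = 3*2 + 1 = 7, q_1 = 3*1 + 0 = 3.
  i=2: a_2=4, p_2 = 4*7 + 2 = 30, q_2 = 4*3 + 1 = 13.
  i=3: a_3=7, p_3 = 7*30 + 7 = 217, q_3 = 7*13 + 3 = 94.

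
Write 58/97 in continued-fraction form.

[0; 1, 1, 2, 19]

Run the Euclidean algorithm on 58 and 97; the successive quotients are the partial quotients a_0, a_1, ... (each step inverts the fractional part left over by the previous one):
  58 = 0*97 + 58, so a_0 = 0.
  97 = 1*58 + 39, so a_1 = 1.
  58 = 1*39 + 19, so a_2 = 1.
  39 = 2*19 + 1, so a_3 = 2.
  19 = 19*1 + 0, so a_4 = 19.
The remainder reaches 0 after 5 divisions, so the expansion has 5 partial quotients, read off in order.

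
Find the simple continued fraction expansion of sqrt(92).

Write x_i = (sqrt(92) + m_i)/d_i with (m_0, d_0) = (0, 1). a_0 = floor(sqrt(92)) = 9, since 9^2 = 81 <= 92 < 100 = 10^2.
Iterate m_{i+1} = d_i*a_i - m_i, d_{i+1} = (92 - m_{i+1}^2)/d_i, a_{i+1} = floor((a_0 + m_{i+1})/d_{i+1}):
  m_1 = 1*9 - 0 = 9, d_1 = (92 - 9^2)/1 = 11/1 = 11, a_1 = floor((9 + 9)/11) = 1.
  m_2 = 11*1 - 9 = 2, d_2 = (92 - 2^2)/11 = 88/11 = 8, a_2 = floor((9 + 2)/8) = 1.
  m_3 = 8*1 - 2 = 6, d_3 = (92 - 6^2)/8 = 56/8 = 7, a_3 = floor((9 + 6)/7) = 2.
  m_4 = 7*2 - 6 = 8, d_4 = (92 - 8^2)/7 = 28/7 = 4, a_4 = floor((9 + 8)/4) = 4.
  m_5 = 4*4 - 8 = 8, d_5 = (92 - 8^2)/4 = 28/4 = 7, a_5 = floor((9 + 8)/7) = 2.
  m_6 = 7*2 - 8 = 6, d_6 = (92 - 6^2)/7 = 56/7 = 8, a_6 = floor((9 + 6)/8) = 1.
  m_7 = 8*1 - 6 = 2, d_7 = (92 - 2^2)/8 = 88/8 = 11, a_7 = floor((9 + 2)/11) = 1.
  m_8 = 11*1 - 2 = 9, d_8 = (92 - 9^2)/11 = 11/11 = 1, a_8 = floor((9 + 9)/1) = 18.
  m_9 = 1*18 - 9 = 9, d_9 = (92 - 9^2)/1 = 11/1 = 11: (m_9, d_9) = (m_1, d_1) = (9, 11), so from here the quotients repeat a_1, ..., a_8; the period length is 8.
Hence the expansion of sqrt(92) is a_0 = 9 followed by the repeating block 1, 1, 2, 4, 2, 1, 1, 18 (period 8).

[9; (1, 1, 2, 4, 2, 1, 1, 18)]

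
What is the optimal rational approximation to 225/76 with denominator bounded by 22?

65/22

Expand x = 225/76 as a continued fraction with the Euclidean algorithm:
  225 = 2*76 + 73, so a_0 = 2.
  76 = 1*73 + 3, so a_1 = 1.
  73 = 24*3 + 1, so a_2 = 24.
  3 = 3*1 + 0, so a_3 = 3.
so x = [2; 1, 24, 3].
Convergents (p_i = a_i*p_{i-1} + p_{i-2}, q_i = a_i*q_{i-1} + q_{i-2} with p_{-2}=0, p_{-1}=1, q_{-2}=1, q_{-1}=0), until the denominator exceeds 22:
  i=0: a_0=2, p_0 = 2*1 + 0 = 2, q_0 = 2*0 + 1 = 1.
  i=1: a_1=1, p_1 = 1*2 + 1 = 3, q_1 = 1*1 + 0 = 1.
  i=2: a_2=24, p_2 = 24*3 + 2 = 74, q_2 = 24*1 + 1 = 25.
q_2 = 25 > 22, so the last convergent with denominator <= 22 is p_1/q_1 = 3/1.
The closest fraction with denominator <= 22 is either p_1/q_1 or the intermediate fraction (k*p_1 + p_0)/(k*q_1 + q_0) with the largest k >= 1 whose denominator stays <= 22; these approach x as k grows, and every other convergent or intermediate fraction in range is farther away.
Largest k: floor((22 - q_0)/q_1) = floor((22 - 1)/1) = 21.
That gives (21*3 + 2)/(21*1 + 1) = 65/22.
Compare the errors: |x - 3/1| = |225*1 - 3*76|/(76*1) = 3/76, and |x - 65/22| = |225*22 - 65*76|/(76*22) = 10/1672.
Cross-multiplying, 10*76 = 760 < 5016 = 3*1672, so 10/1672 is smaller: the intermediate fraction 65/22 is closer to x than 3/1.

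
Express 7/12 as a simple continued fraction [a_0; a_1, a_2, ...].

[0; 1, 1, 2, 2]

Run the Euclidean algorithm on 7 and 12; the successive quotients are the partial quotients a_0, a_1, ... (each step inverts the fractional part left over by the previous one):
  7 = 0*12 + 7, so a_0 = 0.
  12 = 1*7 + 5, so a_1 = 1.
  7 = 1*5 + 2, so a_2 = 1.
  5 = 2*2 + 1, so a_3 = 2.
  2 = 2*1 + 0, so a_4 = 2.
The remainder reaches 0 after 5 divisions, so the expansion has 5 partial quotients, read off in order.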